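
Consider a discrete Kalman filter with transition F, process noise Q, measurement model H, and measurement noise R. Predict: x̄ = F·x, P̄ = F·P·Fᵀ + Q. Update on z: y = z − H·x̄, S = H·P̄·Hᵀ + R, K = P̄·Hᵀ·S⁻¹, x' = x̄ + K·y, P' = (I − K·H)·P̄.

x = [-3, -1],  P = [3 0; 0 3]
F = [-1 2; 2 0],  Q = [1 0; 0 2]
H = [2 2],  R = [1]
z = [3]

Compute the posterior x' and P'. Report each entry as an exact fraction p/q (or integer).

x' = [333/73, -230/73]
P' = [768/73 -758/73; -758/73 766/73]

x̄ = F·x = [1, -6]
P̄ = F·P·Fᵀ + Q = [16 -6; -6 14]
y = z − H·x̄ = [13]
S = H·P̄·Hᵀ + R = [73]
K = P̄·Hᵀ·S⁻¹ = [20/73; 16/73]
x' = x̄ + K·y = [333/73, -230/73]
P' = (I − K·H)·P̄ = [768/73 -758/73; -758/73 766/73]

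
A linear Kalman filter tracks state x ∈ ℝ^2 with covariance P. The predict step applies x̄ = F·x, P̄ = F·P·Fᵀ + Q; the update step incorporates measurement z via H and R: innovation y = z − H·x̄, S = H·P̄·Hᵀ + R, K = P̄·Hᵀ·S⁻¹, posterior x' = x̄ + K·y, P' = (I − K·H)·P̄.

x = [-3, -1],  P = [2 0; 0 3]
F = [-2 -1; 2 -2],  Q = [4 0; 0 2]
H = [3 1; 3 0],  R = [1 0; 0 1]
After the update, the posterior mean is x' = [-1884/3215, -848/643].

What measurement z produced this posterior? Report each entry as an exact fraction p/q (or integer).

x̄ = F·x = [7, -4]
P̄ = F·P·Fᵀ + Q = [15 -2; -2 22]
S = H·P̄·Hᵀ + R = [146 129; 129 136]
K = P̄·Hᵀ·S⁻¹ = [43/3215 1023/3215; 590/643 -588/643]
x' − x̄ = [-24389/3215, 1724/643] = K·y
y = (KᵀK)⁻¹·Kᵀ·(x' − x̄) = [-20, -23]
z = y + H·x̄ = [-20, -23] + [17, 21] = [-3, -2]

z = [-3, -2]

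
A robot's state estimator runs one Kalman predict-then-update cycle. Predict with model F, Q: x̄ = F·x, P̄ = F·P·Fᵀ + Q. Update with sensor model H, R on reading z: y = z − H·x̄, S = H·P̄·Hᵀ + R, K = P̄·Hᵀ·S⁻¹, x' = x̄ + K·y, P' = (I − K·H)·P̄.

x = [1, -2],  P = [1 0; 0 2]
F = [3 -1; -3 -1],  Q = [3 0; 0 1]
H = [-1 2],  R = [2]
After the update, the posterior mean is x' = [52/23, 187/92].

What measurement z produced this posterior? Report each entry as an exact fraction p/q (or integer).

x̄ = F·x = [5, -1]
P̄ = F·P·Fᵀ + Q = [14 -7; -7 12]
S = H·P̄·Hᵀ + R = [92]
K = P̄·Hᵀ·S⁻¹ = [-7/23; 31/92]
x' − x̄ = [-63/23, 279/92] = K·y
y = (KᵀK)⁻¹·Kᵀ·(x' − x̄) = [9]
z = y + H·x̄ = [9] + [-7] = [2]

z = [2]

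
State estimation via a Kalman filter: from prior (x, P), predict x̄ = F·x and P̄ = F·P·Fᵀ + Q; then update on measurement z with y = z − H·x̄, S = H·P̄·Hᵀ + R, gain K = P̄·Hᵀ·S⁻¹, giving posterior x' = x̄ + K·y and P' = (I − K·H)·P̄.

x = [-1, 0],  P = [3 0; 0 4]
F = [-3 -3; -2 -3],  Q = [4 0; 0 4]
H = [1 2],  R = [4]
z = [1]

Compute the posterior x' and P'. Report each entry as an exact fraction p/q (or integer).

x' = [29/33, 14/165]
P' = [508/99 -184/99; -184/99 776/495]

x̄ = F·x = [3, 2]
P̄ = F·P·Fᵀ + Q = [67 54; 54 52]
y = z − H·x̄ = [-6]
S = H·P̄·Hᵀ + R = [495]
K = P̄·Hᵀ·S⁻¹ = [35/99; 158/495]
x' = x̄ + K·y = [29/33, 14/165]
P' = (I − K·H)·P̄ = [508/99 -184/99; -184/99 776/495]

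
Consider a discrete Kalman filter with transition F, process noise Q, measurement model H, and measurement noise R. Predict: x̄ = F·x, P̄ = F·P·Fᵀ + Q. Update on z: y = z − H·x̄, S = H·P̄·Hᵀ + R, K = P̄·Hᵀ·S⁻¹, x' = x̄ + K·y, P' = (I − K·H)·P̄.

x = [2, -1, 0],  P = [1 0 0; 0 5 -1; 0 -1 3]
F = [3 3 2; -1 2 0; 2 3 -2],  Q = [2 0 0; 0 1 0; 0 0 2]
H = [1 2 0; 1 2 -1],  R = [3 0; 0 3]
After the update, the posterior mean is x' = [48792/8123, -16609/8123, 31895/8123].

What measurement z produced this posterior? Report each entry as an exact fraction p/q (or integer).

z = [2, -2]

x̄ = F·x = [3, -4, 1]
P̄ = F·P·Fᵀ + Q = [56 23 39; 23 22 32; 39 32 75]
S = H·P̄·Hᵀ + R = [239 133; 133 108]
K = P̄·Hᵀ·S⁻¹ = [2637/8123 1491/8123; 2581/8123 -546/8123; 7400/8123 -7007/8123]
x' − x̄ = [24423/8123, 15883/8123, 23772/8123] = K·y
y = (KᵀK)⁻¹·Kᵀ·(x' − x̄) = [7, 4]
z = y + H·x̄ = [7, 4] + [-5, -6] = [2, -2]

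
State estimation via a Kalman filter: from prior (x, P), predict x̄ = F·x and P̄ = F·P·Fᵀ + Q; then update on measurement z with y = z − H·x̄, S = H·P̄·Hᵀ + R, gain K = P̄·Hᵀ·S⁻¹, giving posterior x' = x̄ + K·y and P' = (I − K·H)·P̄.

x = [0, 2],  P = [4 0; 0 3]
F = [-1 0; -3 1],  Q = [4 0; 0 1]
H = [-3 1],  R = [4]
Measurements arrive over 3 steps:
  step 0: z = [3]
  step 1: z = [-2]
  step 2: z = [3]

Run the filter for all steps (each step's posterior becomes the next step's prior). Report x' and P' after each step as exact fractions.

step 0: x̄ = F·x = [0, 2]
step 0: P̄ = F·P·Fᵀ + Q = [8 12; 12 40]
step 0: y = z − H·x̄ = [1]
step 0: S = H·P̄·Hᵀ + R = [44]
step 0: K = P̄·Hᵀ·S⁻¹ = [-3/11; 1/11]
step 0: x' = x̄ + K·y = [-3/11, 23/11]
step 0: P' = (I − K·H)·P̄ = [52/11 144/11; 144/11 436/11]
step 1: x̄ = F·x = [3/11, 32/11]
step 1: P̄ = F·P·Fᵀ + Q = [96/11 12/11; 12/11 51/11]
step 1: y = z − H·x̄ = [-45/11]
step 1: S = H·P̄·Hᵀ + R = [887/11]
step 1: K = P̄·Hᵀ·S⁻¹ = [-276/887; 15/887]
step 1: x' = x̄ + K·y = [1371/887, 2519/887]
step 1: P' = (I − K·H)·P̄ = [816/887 1344/887; 1344/887 4092/887]
step 2: x̄ = F·x = [-1371/887, -1594/887]
step 2: P̄ = F·P·Fᵀ + Q = [4364/887 1104/887; 1104/887 4259/887]
step 2: y = z − H·x̄ = [142/887]
step 2: S = H·P̄·Hᵀ + R = [40459/887]
step 2: K = P̄·Hᵀ·S⁻¹ = [-11988/40459; 947/40459]
step 2: x' = x̄ + K·y = [-64455/40459, -72556/40459]
step 2: P' = (I − K·H)·P̄ = [37036/40459 63156/40459; 63156/40459 193256/40459]

step 0: x' = [-3/11, 23/11], P' = [52/11 144/11; 144/11 436/11]
step 1: x' = [1371/887, 2519/887], P' = [816/887 1344/887; 1344/887 4092/887]
step 2: x' = [-64455/40459, -72556/40459], P' = [37036/40459 63156/40459; 63156/40459 193256/40459]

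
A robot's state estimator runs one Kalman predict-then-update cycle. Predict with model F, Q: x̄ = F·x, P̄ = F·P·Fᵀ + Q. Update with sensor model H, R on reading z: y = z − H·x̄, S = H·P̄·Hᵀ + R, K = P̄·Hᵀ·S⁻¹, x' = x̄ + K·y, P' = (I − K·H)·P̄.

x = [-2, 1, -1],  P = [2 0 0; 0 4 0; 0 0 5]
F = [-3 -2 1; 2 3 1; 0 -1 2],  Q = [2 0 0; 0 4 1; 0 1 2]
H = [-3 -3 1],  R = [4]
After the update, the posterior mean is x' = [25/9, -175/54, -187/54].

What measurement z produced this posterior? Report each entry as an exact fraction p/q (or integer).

z = [-2]

x̄ = F·x = [3, -2, -3]
P̄ = F·P·Fᵀ + Q = [41 -31 18; -31 53 -1; 18 -1 26]
S = H·P̄·Hᵀ + R = [216]
K = P̄·Hᵀ·S⁻¹ = [-1/18; -67/216; -25/216]
x' − x̄ = [-2/9, -67/54, -25/54] = K·y
y = (KᵀK)⁻¹·Kᵀ·(x' − x̄) = [4]
z = y + H·x̄ = [4] + [-6] = [-2]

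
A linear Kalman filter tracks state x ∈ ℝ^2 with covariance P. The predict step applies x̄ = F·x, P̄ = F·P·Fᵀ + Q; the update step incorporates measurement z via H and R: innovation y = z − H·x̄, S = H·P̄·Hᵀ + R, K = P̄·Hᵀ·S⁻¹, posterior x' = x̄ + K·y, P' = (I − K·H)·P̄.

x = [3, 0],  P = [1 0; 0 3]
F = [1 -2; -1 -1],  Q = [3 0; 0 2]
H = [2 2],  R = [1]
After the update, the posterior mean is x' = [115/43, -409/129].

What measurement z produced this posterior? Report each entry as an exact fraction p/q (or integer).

z = [-1]

x̄ = F·x = [3, -3]
P̄ = F·P·Fᵀ + Q = [16 5; 5 6]
S = H·P̄·Hᵀ + R = [129]
K = P̄·Hᵀ·S⁻¹ = [14/43; 22/129]
x' − x̄ = [-14/43, -22/129] = K·y
y = (KᵀK)⁻¹·Kᵀ·(x' − x̄) = [-1]
z = y + H·x̄ = [-1] + [0] = [-1]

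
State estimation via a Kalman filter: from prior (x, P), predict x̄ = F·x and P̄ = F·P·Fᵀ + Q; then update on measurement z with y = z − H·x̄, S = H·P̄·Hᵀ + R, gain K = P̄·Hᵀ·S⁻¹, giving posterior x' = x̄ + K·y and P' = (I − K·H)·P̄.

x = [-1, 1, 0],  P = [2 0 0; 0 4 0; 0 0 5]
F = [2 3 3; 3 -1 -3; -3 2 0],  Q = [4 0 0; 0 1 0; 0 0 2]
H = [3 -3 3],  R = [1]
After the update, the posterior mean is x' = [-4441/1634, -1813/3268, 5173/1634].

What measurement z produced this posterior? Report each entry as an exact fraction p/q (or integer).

z = [3]

x̄ = F·x = [1, -4, 5]
P̄ = F·P·Fᵀ + Q = [93 -45 12; -45 68 -26; 12 -26 36]
S = H·P̄·Hᵀ + R = [3268]
K = P̄·Hᵀ·S⁻¹ = [225/1634; -417/3268; 111/1634]
x' − x̄ = [-6075/1634, 11259/3268, -2997/1634] = K·y
y = (KᵀK)⁻¹·Kᵀ·(x' − x̄) = [-27]
z = y + H·x̄ = [-27] + [30] = [3]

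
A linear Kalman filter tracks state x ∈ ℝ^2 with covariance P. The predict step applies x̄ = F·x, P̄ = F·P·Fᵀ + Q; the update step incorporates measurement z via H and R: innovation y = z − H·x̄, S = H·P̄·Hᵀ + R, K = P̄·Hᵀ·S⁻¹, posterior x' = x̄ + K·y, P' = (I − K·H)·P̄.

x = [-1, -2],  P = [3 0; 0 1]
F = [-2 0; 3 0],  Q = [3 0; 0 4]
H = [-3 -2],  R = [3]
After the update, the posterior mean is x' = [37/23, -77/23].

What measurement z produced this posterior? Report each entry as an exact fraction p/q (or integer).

x̄ = F·x = [2, -3]
P̄ = F·P·Fᵀ + Q = [15 -18; -18 31]
S = H·P̄·Hᵀ + R = [46]
K = P̄·Hᵀ·S⁻¹ = [-9/46; -4/23]
x' − x̄ = [-9/23, -8/23] = K·y
y = (KᵀK)⁻¹·Kᵀ·(x' − x̄) = [2]
z = y + H·x̄ = [2] + [0] = [2]

z = [2]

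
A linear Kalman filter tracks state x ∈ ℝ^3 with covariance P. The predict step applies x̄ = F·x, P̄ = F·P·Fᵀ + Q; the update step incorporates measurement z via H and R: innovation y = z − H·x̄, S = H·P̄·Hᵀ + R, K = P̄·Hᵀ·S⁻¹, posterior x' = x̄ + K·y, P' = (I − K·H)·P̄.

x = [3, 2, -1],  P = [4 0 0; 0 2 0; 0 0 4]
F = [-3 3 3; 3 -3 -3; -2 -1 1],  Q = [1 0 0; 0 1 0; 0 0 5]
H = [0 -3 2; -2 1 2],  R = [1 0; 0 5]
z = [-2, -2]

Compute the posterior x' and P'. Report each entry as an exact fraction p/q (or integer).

x' = [-35222/234559, -39878/234559, -303327/234559]
P' = [245397/234559 62696/234559 113034/234559; 62696/234559 87699/234559 111354/234559; 113034/234559 111354/234559 195237/234559]

x̄ = F·x = [-6, 6, -9]
P̄ = F·P·Fᵀ + Q = [91 -90 30; -90 91 -30; 30 -30 27]
y = z − H·x̄ = [34, -2]
S = H·P̄·Hᵀ + R = [1288 -705; -705 568]
K = P̄·Hᵀ·S⁻¹ = [37980/234559 -40406/234559; -40389/234559 37003/234559; 56412/234559 55152/234559]
x' = x̄ + K·y = [-35222/234559, -39878/234559, -303327/234559]
P' = (I − K·H)·P̄ = [245397/234559 62696/234559 113034/234559; 62696/234559 87699/234559 111354/234559; 113034/234559 111354/234559 195237/234559]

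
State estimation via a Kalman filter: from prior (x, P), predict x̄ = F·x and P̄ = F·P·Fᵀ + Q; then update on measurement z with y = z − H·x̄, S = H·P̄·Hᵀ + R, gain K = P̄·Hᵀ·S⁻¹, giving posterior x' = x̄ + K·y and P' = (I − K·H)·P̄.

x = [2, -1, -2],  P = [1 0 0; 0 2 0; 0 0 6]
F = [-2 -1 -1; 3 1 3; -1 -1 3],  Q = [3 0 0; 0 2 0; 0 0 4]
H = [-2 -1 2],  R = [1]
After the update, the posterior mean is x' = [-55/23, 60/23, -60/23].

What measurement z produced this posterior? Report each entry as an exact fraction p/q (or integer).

z = [-3]

x̄ = F·x = [-1, -1, -7]
P̄ = F·P·Fᵀ + Q = [15 -26 -14; -26 67 49; -14 49 61]
S = H·P̄·Hᵀ + R = [184]
K = P̄·Hᵀ·S⁻¹ = [-4/23; 83/184; 101/184]
x' − x̄ = [-32/23, 83/23, 101/23] = K·y
y = (KᵀK)⁻¹·Kᵀ·(x' − x̄) = [8]
z = y + H·x̄ = [8] + [-11] = [-3]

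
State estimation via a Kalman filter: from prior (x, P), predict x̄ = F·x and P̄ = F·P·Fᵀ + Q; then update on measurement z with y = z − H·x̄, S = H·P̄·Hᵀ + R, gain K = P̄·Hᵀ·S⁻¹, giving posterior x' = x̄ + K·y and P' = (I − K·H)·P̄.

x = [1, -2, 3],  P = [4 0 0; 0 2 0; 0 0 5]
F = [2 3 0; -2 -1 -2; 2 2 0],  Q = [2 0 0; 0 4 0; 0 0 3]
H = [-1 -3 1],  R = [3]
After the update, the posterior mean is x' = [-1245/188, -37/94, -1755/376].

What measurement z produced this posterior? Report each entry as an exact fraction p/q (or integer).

z = [3]

x̄ = F·x = [-4, -6, -2]
P̄ = F·P·Fᵀ + Q = [36 -22 28; -22 42 -20; 28 -20 27]
S = H·P̄·Hᵀ + R = [376]
K = P̄·Hᵀ·S⁻¹ = [29/188; -31/94; 59/376]
x' − x̄ = [-493/188, 527/94, -1003/376] = K·y
y = (KᵀK)⁻¹·Kᵀ·(x' − x̄) = [-17]
z = y + H·x̄ = [-17] + [20] = [3]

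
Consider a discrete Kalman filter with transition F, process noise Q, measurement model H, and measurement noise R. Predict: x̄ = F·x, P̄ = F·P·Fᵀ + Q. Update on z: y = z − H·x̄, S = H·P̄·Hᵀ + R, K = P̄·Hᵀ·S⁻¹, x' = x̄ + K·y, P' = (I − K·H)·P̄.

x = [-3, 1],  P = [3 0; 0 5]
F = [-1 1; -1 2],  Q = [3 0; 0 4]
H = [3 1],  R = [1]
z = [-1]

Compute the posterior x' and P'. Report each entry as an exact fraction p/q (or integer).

x̄ = F·x = [4, 5]
P̄ = F·P·Fᵀ + Q = [11 13; 13 27]
y = z − H·x̄ = [-18]
S = H·P̄·Hᵀ + R = [205]
K = P̄·Hᵀ·S⁻¹ = [46/205; 66/205]
x' = x̄ + K·y = [-8/205, -163/205]
P' = (I − K·H)·P̄ = [139/205 -371/205; -371/205 1179/205]

x' = [-8/205, -163/205]
P' = [139/205 -371/205; -371/205 1179/205]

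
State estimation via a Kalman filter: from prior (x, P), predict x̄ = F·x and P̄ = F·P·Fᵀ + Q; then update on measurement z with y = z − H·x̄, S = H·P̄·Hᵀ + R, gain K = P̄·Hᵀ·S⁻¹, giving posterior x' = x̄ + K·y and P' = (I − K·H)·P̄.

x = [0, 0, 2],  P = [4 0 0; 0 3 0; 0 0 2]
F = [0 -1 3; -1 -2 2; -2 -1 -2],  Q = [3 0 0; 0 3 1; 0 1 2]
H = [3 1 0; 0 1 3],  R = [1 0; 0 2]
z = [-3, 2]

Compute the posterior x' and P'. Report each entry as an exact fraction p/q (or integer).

x' = [-103767/116423, -29458/116423, 84738/116423]
P' = [42420/116423 -97191/116423 29025/116423; -97191/116423 317457/116423 -95689/116423; 29025/116423 -95689/116423 54235/116423]

x̄ = F·x = [6, 4, -4]
P̄ = F·P·Fᵀ + Q = [24 18 -9; 18 27 7; -9 7 29]
y = z − H·x̄ = [-25, 10]
S = H·P̄·Hᵀ + R = [352 21; 21 332]
K = P̄·Hᵀ·S⁻¹ = [30069/116423 -5058/116423; 25884/116423 15195/116423; -8614/116423 33508/116423]
x' = x̄ + K·y = [-103767/116423, -29458/116423, 84738/116423]
P' = (I − K·H)·P̄ = [42420/116423 -97191/116423 29025/116423; -97191/116423 317457/116423 -95689/116423; 29025/116423 -95689/116423 54235/116423]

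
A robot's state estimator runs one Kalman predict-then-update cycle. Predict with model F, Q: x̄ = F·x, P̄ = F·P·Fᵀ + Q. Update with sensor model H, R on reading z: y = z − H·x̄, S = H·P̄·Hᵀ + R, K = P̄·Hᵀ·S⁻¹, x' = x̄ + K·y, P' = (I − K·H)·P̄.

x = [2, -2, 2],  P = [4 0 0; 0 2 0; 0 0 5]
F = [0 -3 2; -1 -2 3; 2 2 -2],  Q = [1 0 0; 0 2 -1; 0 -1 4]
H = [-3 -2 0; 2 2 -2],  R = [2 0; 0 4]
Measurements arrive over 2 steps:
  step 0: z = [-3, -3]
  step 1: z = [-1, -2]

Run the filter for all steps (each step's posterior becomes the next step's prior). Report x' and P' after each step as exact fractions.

step 0: x̄ = F·x = [10, 8, -4]
step 0: P̄ = F·P·Fᵀ + Q = [39 42 -32; 42 59 -47; -32 -47 48]
step 0: y = z − H·x̄ = [43, -47]
step 0: S = H·P̄·Hᵀ + R = [1093 -1270; -1270 1556]
step 0: K = P̄·Hᵀ·S⁻¹ = [-3217/10976 -2063/21952; -117/2744 853/5488; -6735/21952 -18161/43904]
step 0: x' = x̄ + K·y = [39819/21952, -6249/5488, 98741/43904]
step 0: P' = (I − K·H)·P̄ = [7283/5488 -2329/1372 -2003/10976; -2329/1372 888/343 1593/2744; -2003/10976 1593/2744 26899/21952]
step 1: x̄ = F·x = [173729/21952, 316569/43904, -69095/21952]
step 1: P̄ = F·P·Fᵀ + Q = [122027/5488 116467/10976 -28397/5488; 116467/10976 264507/21952 -74981/10976; -28397/5488 -74981/10976 42811/5488]
step 1: y = z − H·x̄ = [203951/5488, -846121/21952]
step 1: S = H·P̄·Hᵀ + R = [129533/343 -474837/1372; -474837/1372 1938779/5488]
step 1: K = P̄·Hᵀ·S⁻¹ = [-13021822/37413533 -4703859/37413533; 1795356/37413533 16010925/74827066; -9327118/37413533 -13332635/37413533]
step 1: x' = x̄ + K·y = [-13065317/74827066, 55853775/74827066, 99019153/74827066]
step 1: P' = (I − K·H)·P̄ = [44606040/37413533 -53887238/37413533 126520/37413533; -53887238/37413533 79035501/37413533 9137338/37413533; 126520/37413533 9137338/37413533 35929128/37413533]

step 0: x' = [39819/21952, -6249/5488, 98741/43904], P' = [7283/5488 -2329/1372 -2003/10976; -2329/1372 888/343 1593/2744; -2003/10976 1593/2744 26899/21952]
step 1: x' = [-13065317/74827066, 55853775/74827066, 99019153/74827066], P' = [44606040/37413533 -53887238/37413533 126520/37413533; -53887238/37413533 79035501/37413533 9137338/37413533; 126520/37413533 9137338/37413533 35929128/37413533]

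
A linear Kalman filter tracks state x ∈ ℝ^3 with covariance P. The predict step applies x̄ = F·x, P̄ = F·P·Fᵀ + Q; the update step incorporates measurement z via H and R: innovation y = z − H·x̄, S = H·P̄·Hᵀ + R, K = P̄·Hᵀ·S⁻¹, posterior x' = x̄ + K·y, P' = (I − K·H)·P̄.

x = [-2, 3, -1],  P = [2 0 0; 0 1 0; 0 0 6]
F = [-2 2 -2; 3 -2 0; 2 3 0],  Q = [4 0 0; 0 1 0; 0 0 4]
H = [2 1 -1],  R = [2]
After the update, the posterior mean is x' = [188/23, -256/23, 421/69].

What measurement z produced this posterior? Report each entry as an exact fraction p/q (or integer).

z = [-1]

x̄ = F·x = [12, -12, 5]
P̄ = F·P·Fᵀ + Q = [40 -16 -2; -16 23 6; -2 6 21]
S = H·P̄·Hᵀ + R = [138]
K = P̄·Hᵀ·S⁻¹ = [11/23; -5/46; -19/138]
x' − x̄ = [-88/23, 20/23, 76/69] = K·y
y = (KᵀK)⁻¹·Kᵀ·(x' − x̄) = [-8]
z = y + H·x̄ = [-8] + [7] = [-1]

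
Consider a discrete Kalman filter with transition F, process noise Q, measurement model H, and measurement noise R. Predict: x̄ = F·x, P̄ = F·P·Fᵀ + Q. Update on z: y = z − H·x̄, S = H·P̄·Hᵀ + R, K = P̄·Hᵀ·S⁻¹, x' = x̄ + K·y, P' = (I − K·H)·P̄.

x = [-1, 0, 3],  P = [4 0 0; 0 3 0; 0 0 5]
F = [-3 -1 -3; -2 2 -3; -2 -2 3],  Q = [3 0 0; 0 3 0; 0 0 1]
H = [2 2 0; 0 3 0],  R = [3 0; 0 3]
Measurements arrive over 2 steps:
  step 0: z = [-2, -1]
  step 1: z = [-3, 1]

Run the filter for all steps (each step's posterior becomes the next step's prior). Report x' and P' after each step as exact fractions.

step 0: x' = [-21222/33559, -12241/33559, 246593/33559], P' = [34620/33559 -10383/33559 29202/33559; -10383/33559 10800/33559 -16383/33559; 29202/33559 -16383/33559 1425409/33559]
step 1: x' = [-66235948/50258999, 4139447/50258999, 226722681/50258999], P' = [489198846/552848989 -132789432/552848989 -48853092/552848989; -132789432/552848989 160074066/552848989 -69182517/552848989; -48853092/552848989 -69182517/552848989 10260642019/552848989]

step 0: x̄ = F·x = [-6, -7, 11]
step 0: P̄ = F·P·Fᵀ + Q = [87 63 -15; 63 76 -41; -15 -41 74]
step 0: y = z − H·x̄ = [24, 20]
step 0: S = H·P̄·Hᵀ + R = [1159 834; 834 687]
step 0: K = P̄·Hᵀ·S⁻¹ = [16158/33559 -10383/33559; 278/33559 10800/33559; 8546/33559 -16383/33559]
step 0: x' = x̄ + K·y = [-21222/33559, -12241/33559, 246593/33559]
step 0: P' = (I − K·H)·P̄ = [34620/33559 -10383/33559 29202/33559; -10383/33559 10800/33559 -16383/33559; 29202/33559 -16383/33559 1425409/33559]
step 1: x̄ = F·x = [-663872/33559, -721817/33559, 806705/33559]
step 1: P̄ = F·P·Fᵀ + Q = [13616778/33559 13543512/33559 -12819180/33559; 13543512/33559 13741122/33559 -12929997/33559; -12819180/33559 -12929997/33559 12807028/33559]
step 1: y = z − H·x̄ = [2670701/33559, 2199010/33559]
step 1: S = H·P̄·Hᵀ + R = [217880373/33559 163707804/33559; 163707804/33559 123770775/33559]
step 1: K = P̄·Hᵀ·S⁻¹ = [237606276/552848989 -132789432/552848989; 18189756/552848989 160074066/552848989; -78690406/552848989 -69182517/552848989]
step 1: x' = x̄ + K·y = [-66235948/50258999, 4139447/50258999, 226722681/50258999]
step 1: P' = (I − K·H)·P̄ = [489198846/552848989 -132789432/552848989 -48853092/552848989; -132789432/552848989 160074066/552848989 -69182517/552848989; -48853092/552848989 -69182517/552848989 10260642019/552848989]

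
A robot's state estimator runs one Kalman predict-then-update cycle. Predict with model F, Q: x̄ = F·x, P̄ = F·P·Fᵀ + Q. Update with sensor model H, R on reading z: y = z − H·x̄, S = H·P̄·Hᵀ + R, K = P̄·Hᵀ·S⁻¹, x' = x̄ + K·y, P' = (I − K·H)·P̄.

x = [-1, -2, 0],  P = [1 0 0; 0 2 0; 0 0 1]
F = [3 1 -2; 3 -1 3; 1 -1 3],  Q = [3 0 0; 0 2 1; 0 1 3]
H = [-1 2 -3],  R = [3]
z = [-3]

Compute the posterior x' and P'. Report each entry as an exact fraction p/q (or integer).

x̄ = F·x = [-5, -1, 1]
P̄ = F·P·Fᵀ + Q = [18 1 -5; 1 22 15; -5 15 15]
y = z − H·x̄ = [-3]
S = H·P̄·Hᵀ + R = [30]
K = P̄·Hᵀ·S⁻¹ = [-1/30; -1/15; -1/3]
x' = x̄ + K·y = [-49/10, -4/5, 2]
P' = (I − K·H)·P̄ = [539/30 14/15 -16/3; 14/15 328/15 43/3; -16/3 43/3 35/3]

x' = [-49/10, -4/5, 2]
P' = [539/30 14/15 -16/3; 14/15 328/15 43/3; -16/3 43/3 35/3]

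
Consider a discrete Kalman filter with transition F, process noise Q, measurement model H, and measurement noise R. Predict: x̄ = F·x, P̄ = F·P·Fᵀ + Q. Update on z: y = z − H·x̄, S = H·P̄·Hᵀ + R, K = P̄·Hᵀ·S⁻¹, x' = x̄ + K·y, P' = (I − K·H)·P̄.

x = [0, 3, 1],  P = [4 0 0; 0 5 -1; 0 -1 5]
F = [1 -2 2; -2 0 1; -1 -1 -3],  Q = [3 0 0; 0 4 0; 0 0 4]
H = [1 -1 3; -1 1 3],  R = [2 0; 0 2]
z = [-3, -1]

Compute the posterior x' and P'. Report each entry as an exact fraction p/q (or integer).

x' = [-90280/29881, -57467/29881, -20398/29881]
P' = [473986/29881 455611/29881 -922/29881; 455611/29881 466648/29881 -900/29881; -922/29881 -900/29881 3312/29881]

x̄ = F·x = [-4, 1, -6]
P̄ = F·P·Fᵀ + Q = [55 4 -28; 4 25 -6; -28 -6 52]
y = z − H·x̄ = [20, 12]
S = H·P̄·Hᵀ + R = [410 396; 396 674]
K = P̄·Hᵀ·S⁻¹ = [15609/59762 -21141/59762; -13737/59762 8337/59762; 4957/29881 4979/29881]
x' = x̄ + K·y = [-90280/29881, -57467/29881, -20398/29881]
P' = (I − K·H)·P̄ = [473986/29881 455611/29881 -922/29881; 455611/29881 466648/29881 -900/29881; -922/29881 -900/29881 3312/29881]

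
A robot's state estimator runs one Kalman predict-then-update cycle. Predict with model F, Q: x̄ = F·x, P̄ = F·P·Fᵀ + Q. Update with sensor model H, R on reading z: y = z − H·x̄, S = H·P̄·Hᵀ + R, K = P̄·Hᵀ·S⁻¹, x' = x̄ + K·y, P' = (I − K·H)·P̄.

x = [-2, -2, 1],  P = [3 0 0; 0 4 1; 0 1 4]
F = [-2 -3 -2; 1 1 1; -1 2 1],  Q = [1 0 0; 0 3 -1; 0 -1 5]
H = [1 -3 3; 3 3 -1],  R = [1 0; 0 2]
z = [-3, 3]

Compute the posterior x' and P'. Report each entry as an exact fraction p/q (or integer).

x̄ = F·x = [8, -3, -1]
P̄ = F·P·Fᵀ + Q = [77 -31 -33; -31 16 11; -33 11 32]
y = z − H·x̄ = [-17, -13]
S = H·P̄·Hᵀ + R = [300 45; 45 445]
K = P̄·Hᵀ·S⁻¹ = [956/5259 3207/8765; -718/5259 -982/8765; 1184/8765 -410/1753]
x' = x̄ + K·y = [4027/26295, 20443/26295, -2243/8765]
P' = (I − K·H)·P̄ = [40144/26295 -56489/26295 -22759/8765; -56489/26295 90604/26295 36079/8765; -22759/8765 36079/8765 8812/1753]

x' = [4027/26295, 20443/26295, -2243/8765]
P' = [40144/26295 -56489/26295 -22759/8765; -56489/26295 90604/26295 36079/8765; -22759/8765 36079/8765 8812/1753]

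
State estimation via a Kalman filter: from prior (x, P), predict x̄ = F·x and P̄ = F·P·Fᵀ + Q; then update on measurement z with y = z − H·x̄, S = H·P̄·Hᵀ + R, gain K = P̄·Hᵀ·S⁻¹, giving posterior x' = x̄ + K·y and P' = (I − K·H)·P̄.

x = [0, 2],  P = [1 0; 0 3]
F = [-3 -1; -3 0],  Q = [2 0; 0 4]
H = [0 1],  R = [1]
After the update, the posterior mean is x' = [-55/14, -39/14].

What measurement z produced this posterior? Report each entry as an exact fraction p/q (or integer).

x̄ = F·x = [-2, 0]
P̄ = F·P·Fᵀ + Q = [14 9; 9 13]
S = H·P̄·Hᵀ + R = [14]
K = P̄·Hᵀ·S⁻¹ = [9/14; 13/14]
x' − x̄ = [-27/14, -39/14] = K·y
y = (KᵀK)⁻¹·Kᵀ·(x' − x̄) = [-3]
z = y + H·x̄ = [-3] + [0] = [-3]

z = [-3]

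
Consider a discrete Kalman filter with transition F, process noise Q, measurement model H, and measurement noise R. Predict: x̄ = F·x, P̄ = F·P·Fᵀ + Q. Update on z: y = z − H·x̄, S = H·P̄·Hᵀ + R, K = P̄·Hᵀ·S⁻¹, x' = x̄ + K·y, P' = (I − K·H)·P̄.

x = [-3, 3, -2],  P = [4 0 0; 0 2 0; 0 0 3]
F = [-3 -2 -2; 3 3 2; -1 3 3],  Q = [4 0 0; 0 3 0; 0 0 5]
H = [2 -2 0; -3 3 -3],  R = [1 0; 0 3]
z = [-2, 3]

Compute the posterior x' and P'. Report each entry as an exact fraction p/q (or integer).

x' = [58583/70919, 131143/70919, 5646/70919]
P' = [149718/70919 141909/70919 -6642/70919; 141909/70919 303495/141838 10902/70919; -6642/70919 10902/70919 40914/70919]

x̄ = F·x = [7, -4, 6]
P̄ = F·P·Fᵀ + Q = [60 -60 -18; -60 69 24; -18 24 54]
y = z − H·x̄ = [-24, 54]
S = H·P̄·Hᵀ + R = [997 -1242; -1242 1974]
K = P̄·Hᵀ·S⁻¹ = [15618/70919 -1167/70919; -19677/70919 -2127/141838; -35088/70919 -23370/70919]
x' = x̄ + K·y = [58583/70919, 131143/70919, 5646/70919]
P' = (I − K·H)·P̄ = [149718/70919 141909/70919 -6642/70919; 141909/70919 303495/141838 10902/70919; -6642/70919 10902/70919 40914/70919]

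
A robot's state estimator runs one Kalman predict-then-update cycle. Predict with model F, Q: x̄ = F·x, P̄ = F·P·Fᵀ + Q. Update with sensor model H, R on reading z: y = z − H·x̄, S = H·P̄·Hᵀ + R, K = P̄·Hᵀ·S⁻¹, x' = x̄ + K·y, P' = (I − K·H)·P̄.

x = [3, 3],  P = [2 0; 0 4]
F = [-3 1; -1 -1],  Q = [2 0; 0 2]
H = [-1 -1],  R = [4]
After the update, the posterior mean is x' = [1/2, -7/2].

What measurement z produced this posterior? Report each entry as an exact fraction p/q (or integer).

x̄ = F·x = [-6, -6]
P̄ = F·P·Fᵀ + Q = [24 2; 2 8]
S = H·P̄·Hᵀ + R = [40]
K = P̄·Hᵀ·S⁻¹ = [-13/20; -1/4]
x' − x̄ = [13/2, 5/2] = K·y
y = (KᵀK)⁻¹·Kᵀ·(x' − x̄) = [-10]
z = y + H·x̄ = [-10] + [12] = [2]

z = [2]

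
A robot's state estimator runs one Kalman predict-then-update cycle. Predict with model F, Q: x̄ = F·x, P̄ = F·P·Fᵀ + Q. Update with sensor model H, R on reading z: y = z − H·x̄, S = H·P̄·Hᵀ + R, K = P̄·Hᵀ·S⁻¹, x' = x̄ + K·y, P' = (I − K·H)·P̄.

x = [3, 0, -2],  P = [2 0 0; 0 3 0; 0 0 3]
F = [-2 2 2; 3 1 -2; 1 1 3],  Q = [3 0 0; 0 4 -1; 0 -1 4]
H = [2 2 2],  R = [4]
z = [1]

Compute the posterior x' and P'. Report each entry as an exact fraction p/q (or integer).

x̄ = F·x = [-10, 13, -3]
P̄ = F·P·Fᵀ + Q = [35 -18 20; -18 37 -10; 20 -10 36]
y = z − H·x̄ = [1]
S = H·P̄·Hᵀ + R = [372]
K = P̄·Hᵀ·S⁻¹ = [37/186; 3/62; 23/93]
x' = x̄ + K·y = [-1823/186, 809/62, -256/93]
P' = (I − K·H)·P̄ = [1886/93 -669/31 158/93; -669/31 1120/31 -448/31; 158/93 -448/31 1232/93]

x' = [-1823/186, 809/62, -256/93]
P' = [1886/93 -669/31 158/93; -669/31 1120/31 -448/31; 158/93 -448/31 1232/93]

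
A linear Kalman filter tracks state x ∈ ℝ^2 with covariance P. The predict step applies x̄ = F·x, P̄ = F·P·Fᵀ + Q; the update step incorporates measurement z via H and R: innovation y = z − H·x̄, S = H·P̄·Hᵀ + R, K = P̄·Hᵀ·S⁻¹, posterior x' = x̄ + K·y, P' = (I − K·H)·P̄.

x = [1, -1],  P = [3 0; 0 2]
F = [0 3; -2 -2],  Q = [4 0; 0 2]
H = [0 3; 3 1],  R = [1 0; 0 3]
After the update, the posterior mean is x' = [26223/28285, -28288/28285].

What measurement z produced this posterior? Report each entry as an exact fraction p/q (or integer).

x̄ = F·x = [-3, 0]
P̄ = F·P·Fᵀ + Q = [22 -12; -12 22]
S = H·P̄·Hᵀ + R = [199 -42; -42 151]
K = P̄·Hᵀ·S⁻¹ = [-3168/28285 9234/28285; 9378/28285 -14/28285]
x' − x̄ = [111078/28285, -28288/28285] = K·y
y = (KᵀK)⁻¹·Kᵀ·(x' − x̄) = [-3, 11]
z = y + H·x̄ = [-3, 11] + [0, -9] = [-3, 2]

z = [-3, 2]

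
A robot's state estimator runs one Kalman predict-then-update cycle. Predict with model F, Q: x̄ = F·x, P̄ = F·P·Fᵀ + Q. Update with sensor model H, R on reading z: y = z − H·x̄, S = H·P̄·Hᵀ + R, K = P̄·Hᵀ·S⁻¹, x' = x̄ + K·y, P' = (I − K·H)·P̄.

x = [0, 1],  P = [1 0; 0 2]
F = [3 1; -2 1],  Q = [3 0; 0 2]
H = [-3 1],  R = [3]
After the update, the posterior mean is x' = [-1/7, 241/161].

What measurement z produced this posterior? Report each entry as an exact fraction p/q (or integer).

z = [2]

x̄ = F·x = [1, 1]
P̄ = F·P·Fᵀ + Q = [14 -4; -4 8]
S = H·P̄·Hᵀ + R = [161]
K = P̄·Hᵀ·S⁻¹ = [-2/7; 20/161]
x' − x̄ = [-8/7, 80/161] = K·y
y = (KᵀK)⁻¹·Kᵀ·(x' − x̄) = [4]
z = y + H·x̄ = [4] + [-2] = [2]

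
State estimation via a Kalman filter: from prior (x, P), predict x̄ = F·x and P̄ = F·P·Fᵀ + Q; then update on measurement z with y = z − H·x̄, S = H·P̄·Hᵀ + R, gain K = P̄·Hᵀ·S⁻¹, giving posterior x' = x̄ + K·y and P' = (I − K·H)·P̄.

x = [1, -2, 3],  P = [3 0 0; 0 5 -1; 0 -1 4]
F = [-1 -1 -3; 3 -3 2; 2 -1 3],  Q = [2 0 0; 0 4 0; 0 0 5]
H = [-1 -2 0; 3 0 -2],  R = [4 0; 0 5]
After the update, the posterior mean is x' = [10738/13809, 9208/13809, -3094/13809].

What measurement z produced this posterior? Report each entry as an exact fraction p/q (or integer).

x̄ = F·x = [-8, 15, 13]
P̄ = F·P·Fᵀ + Q = [40 -25 -37; -25 104 68; -37 68 64]
S = H·P̄·Hᵀ + R = [360 228; 228 1065]
K = P̄·Hᵀ·S⁻¹ = [-5597/55236 2815/13809; -48929/110472 -951/9206; -16981/110472 -1763/9206]
x' − x̄ = [121210/13809, -197927/13809, -182611/13809] = K·y
y = (KᵀK)⁻¹·Kᵀ·(x' − x̄) = [20, 53]
z = y + H·x̄ = [20, 53] + [-22, -50] = [-2, 3]

z = [-2, 3]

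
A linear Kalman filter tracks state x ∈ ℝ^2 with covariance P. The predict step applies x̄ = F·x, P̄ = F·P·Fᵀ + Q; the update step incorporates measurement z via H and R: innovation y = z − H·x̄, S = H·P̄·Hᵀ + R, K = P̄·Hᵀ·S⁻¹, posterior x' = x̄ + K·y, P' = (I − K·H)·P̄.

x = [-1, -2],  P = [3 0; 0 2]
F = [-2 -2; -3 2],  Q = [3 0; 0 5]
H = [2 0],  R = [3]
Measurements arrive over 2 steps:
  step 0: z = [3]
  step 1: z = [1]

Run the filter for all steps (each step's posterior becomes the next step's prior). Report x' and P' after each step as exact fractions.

step 0: x̄ = F·x = [6, -1]
step 0: P̄ = F·P·Fᵀ + Q = [23 10; 10 40]
step 0: y = z − H·x̄ = [-9]
step 0: S = H·P̄·Hᵀ + R = [95]
step 0: K = P̄·Hᵀ·S⁻¹ = [46/95; 4/19]
step 0: x' = x̄ + K·y = [156/95, -55/19]
step 0: P' = (I − K·H)·P̄ = [69/95 6/19; 6/19 680/19]
step 1: x̄ = F·x = [238/95, -1018/95]
step 1: P̄ = F·P·Fᵀ + Q = [14401/95 -13126/95; -13126/95 14336/95]
step 1: y = z − H·x̄ = [-381/95]
step 1: S = H·P̄·Hᵀ + R = [57889/95]
step 1: K = P̄·Hᵀ·S⁻¹ = [28802/57889; -26252/57889]
step 1: x' = x̄ + K·y = [29516/57889, -515042/57889]
step 1: P' = (I − K·H)·P̄ = [43203/57889 -39378/57889; -39378/57889 1481360/57889]

step 0: x' = [156/95, -55/19], P' = [69/95 6/19; 6/19 680/19]
step 1: x' = [29516/57889, -515042/57889], P' = [43203/57889 -39378/57889; -39378/57889 1481360/57889]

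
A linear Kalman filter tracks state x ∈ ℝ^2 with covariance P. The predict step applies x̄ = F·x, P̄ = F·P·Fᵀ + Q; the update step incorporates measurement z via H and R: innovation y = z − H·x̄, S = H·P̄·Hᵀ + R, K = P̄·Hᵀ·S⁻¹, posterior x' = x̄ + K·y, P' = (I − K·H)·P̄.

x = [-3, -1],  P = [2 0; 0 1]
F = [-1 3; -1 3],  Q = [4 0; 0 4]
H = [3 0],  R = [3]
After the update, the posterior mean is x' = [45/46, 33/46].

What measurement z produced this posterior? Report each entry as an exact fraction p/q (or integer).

z = [3]

x̄ = F·x = [0, 0]
P̄ = F·P·Fᵀ + Q = [15 11; 11 15]
S = H·P̄·Hᵀ + R = [138]
K = P̄·Hᵀ·S⁻¹ = [15/46; 11/46]
x' − x̄ = [45/46, 33/46] = K·y
y = (KᵀK)⁻¹·Kᵀ·(x' − x̄) = [3]
z = y + H·x̄ = [3] + [0] = [3]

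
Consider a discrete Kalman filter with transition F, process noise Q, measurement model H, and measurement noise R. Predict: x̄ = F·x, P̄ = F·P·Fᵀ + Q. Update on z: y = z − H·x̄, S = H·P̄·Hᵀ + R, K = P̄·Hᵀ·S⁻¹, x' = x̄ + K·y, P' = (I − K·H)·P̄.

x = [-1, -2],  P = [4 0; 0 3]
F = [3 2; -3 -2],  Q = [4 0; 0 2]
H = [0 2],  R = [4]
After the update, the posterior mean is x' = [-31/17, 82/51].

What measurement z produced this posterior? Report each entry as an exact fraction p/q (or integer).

z = [3]

x̄ = F·x = [-7, 7]
P̄ = F·P·Fᵀ + Q = [52 -48; -48 50]
S = H·P̄·Hᵀ + R = [204]
K = P̄·Hᵀ·S⁻¹ = [-8/17; 25/51]
x' − x̄ = [88/17, -275/51] = K·y
y = (KᵀK)⁻¹·Kᵀ·(x' − x̄) = [-11]
z = y + H·x̄ = [-11] + [14] = [3]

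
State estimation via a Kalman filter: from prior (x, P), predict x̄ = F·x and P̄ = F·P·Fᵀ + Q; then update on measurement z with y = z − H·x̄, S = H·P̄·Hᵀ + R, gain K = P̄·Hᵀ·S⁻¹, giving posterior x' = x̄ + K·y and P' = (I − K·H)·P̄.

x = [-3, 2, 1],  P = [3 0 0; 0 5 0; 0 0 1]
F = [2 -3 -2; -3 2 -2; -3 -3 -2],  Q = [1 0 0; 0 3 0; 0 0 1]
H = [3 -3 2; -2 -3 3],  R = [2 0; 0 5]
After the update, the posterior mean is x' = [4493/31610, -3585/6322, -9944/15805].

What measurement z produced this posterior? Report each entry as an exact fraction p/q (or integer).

z = [1, -1]

x̄ = F·x = [-14, 11, 1]
P̄ = F·P·Fᵀ + Q = [62 -44 31; -44 54 1; 31 1 77]
S = H·P̄·Hᵀ + R = [2506 848; 848 514]
K = P̄·Hᵀ·S⁻¹ = [27418/142245 -34567/284490; -1498/9483 2323/18966; -3838/142245 52271/142245]
x' − x̄ = [447033/31610, -73127/6322, -25749/15805] = K·y
y = (KᵀK)⁻¹·Kᵀ·(x' − x̄) = [74, 1]
z = y + H·x̄ = [74, 1] + [-73, -2] = [1, -1]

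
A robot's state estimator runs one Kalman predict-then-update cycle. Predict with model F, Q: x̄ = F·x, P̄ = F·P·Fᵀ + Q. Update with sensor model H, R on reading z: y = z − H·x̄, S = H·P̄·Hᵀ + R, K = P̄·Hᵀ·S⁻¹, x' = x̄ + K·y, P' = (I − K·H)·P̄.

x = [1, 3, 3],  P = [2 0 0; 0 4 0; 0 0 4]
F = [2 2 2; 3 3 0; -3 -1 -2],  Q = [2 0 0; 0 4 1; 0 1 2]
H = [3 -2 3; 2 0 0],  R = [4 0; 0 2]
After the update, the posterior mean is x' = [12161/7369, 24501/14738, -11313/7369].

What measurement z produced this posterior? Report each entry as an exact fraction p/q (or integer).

z = [-3, 3]

x̄ = F·x = [14, 12, -12]
P̄ = F·P·Fᵀ + Q = [42 36 -36; 36 58 -29; -36 -29 40]
S = H·P̄·Hᵀ + R = [242 -108; -108 170]
K = P̄·Hᵀ·S⁻¹ = [-27/7369 3624/7369; -4187/14738 1791/7369; 1031/7369 -2466/7369]
x' − x̄ = [-91005/7369, -152355/14738, 77115/7369] = K·y
y = (KᵀK)⁻¹·Kᵀ·(x' − x̄) = [15, -25]
z = y + H·x̄ = [15, -25] + [-18, 28] = [-3, 3]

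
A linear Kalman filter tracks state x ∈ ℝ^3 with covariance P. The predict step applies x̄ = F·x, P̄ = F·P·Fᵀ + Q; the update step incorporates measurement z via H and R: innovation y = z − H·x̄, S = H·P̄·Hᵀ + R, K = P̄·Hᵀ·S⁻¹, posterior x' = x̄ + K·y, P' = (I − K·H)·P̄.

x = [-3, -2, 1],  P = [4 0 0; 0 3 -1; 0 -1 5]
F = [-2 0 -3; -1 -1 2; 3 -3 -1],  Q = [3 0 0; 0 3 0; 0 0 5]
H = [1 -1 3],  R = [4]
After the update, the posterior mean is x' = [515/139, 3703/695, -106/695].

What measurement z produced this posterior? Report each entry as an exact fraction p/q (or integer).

x̄ = F·x = [3, 7, -4]
P̄ = F·P·Fᵀ + Q = [64 -25 -18; -25 34 -8; -18 -8 67]
S = H·P̄·Hᵀ + R = [695]
K = P̄·Hᵀ·S⁻¹ = [7/139; -83/695; 191/695]
x' − x̄ = [98/139, -1162/695, 2674/695] = K·y
y = (KᵀK)⁻¹·Kᵀ·(x' − x̄) = [14]
z = y + H·x̄ = [14] + [-16] = [-2]

z = [-2]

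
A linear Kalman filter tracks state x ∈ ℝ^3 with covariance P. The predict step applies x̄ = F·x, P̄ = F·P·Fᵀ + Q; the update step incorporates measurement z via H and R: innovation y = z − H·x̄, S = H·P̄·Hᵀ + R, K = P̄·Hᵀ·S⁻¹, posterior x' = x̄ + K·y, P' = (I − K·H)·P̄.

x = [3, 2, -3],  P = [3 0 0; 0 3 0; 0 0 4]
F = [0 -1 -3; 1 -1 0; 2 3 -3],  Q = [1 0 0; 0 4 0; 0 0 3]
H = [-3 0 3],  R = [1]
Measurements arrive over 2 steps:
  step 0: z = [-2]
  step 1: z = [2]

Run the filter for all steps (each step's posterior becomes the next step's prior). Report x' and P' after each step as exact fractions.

step 0: x' = [5755/577, 1369/577, 5385/577], P' = [21559/577 1029/577 21546/577; 1029/577 5446/577 1023/577; 21546/577 1023/577 21597/577]
step 1: x' = [-9560200/1729873, 7092162/1729873, -8390350/1729873], P' = [189532469/1729873 -110787104/1729873 189366498/1729873; -110787104/1729873 73176807/1729873 -110763712/1729873; 189366498/1729873 -110763712/1729873 189392671/1729873]

step 0: x̄ = F·x = [7, 1, 21]
step 0: P̄ = F·P·Fᵀ + Q = [40 3 27; 3 10 -3; 27 -3 78]
step 0: y = z − H·x̄ = [-44]
step 0: S = H·P̄·Hᵀ + R = [577]
step 0: K = P̄·Hᵀ·S⁻¹ = [-39/577; -18/577; 153/577]
step 0: x' = x̄ + K·y = [5755/577, 1369/577, 5385/577]
step 0: P' = (I − K·H)·P̄ = [21559/577 1029/577 21546/577; 1029/577 5446/577 1023/577; 21546/577 1023/577 21597/577]
step 1: x̄ = F·x = [-17524/577, 4386/577, -538/577]
step 1: P̄ = F·P·Fᵀ + Q = [206534/577 -57152/577 40563/577; -57152/577 27255/577 -33760/577; 40563/577 -33760/577 66736/577]
step 1: y = z − H·x̄ = [-49804/577]
step 1: S = H·P̄·Hᵀ + R = [1729873/577]
step 1: K = P̄·Hᵀ·S⁻¹ = [-497913/1729873; 70176/1729873; 78519/1729873]
step 1: x' = x̄ + K·y = [-9560200/1729873, 7092162/1729873, -8390350/1729873]
step 1: P' = (I − K·H)·P̄ = [189532469/1729873 -110787104/1729873 189366498/1729873; -110787104/1729873 73176807/1729873 -110763712/1729873; 189366498/1729873 -110763712/1729873 189392671/1729873]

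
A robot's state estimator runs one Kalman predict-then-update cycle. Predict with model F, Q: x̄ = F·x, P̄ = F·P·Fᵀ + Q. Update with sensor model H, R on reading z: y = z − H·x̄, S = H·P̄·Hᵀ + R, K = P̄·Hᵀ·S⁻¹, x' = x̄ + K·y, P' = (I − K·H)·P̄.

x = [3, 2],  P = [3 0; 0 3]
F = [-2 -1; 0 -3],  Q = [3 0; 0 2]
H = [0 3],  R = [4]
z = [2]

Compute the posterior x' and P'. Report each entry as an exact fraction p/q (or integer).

x̄ = F·x = [-8, -6]
P̄ = F·P·Fᵀ + Q = [18 9; 9 29]
y = z − H·x̄ = [20]
S = H·P̄·Hᵀ + R = [265]
K = P̄·Hᵀ·S⁻¹ = [27/265; 87/265]
x' = x̄ + K·y = [-316/53, 30/53]
P' = (I − K·H)·P̄ = [4041/265 36/265; 36/265 116/265]

x' = [-316/53, 30/53]
P' = [4041/265 36/265; 36/265 116/265]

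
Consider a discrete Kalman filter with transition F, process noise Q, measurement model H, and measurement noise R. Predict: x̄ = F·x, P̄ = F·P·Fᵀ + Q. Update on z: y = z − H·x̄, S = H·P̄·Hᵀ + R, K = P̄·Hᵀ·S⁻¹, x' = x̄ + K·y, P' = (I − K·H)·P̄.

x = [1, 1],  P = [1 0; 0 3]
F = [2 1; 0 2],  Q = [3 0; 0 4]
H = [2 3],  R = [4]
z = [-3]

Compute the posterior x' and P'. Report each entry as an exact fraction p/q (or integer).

x' = [21/26, -19/13]
P' = [289/65 -36/13; -36/13 28/13]

x̄ = F·x = [3, 2]
P̄ = F·P·Fᵀ + Q = [10 6; 6 16]
y = z − H·x̄ = [-15]
S = H·P̄·Hᵀ + R = [260]
K = P̄·Hᵀ·S⁻¹ = [19/130; 3/13]
x' = x̄ + K·y = [21/26, -19/13]
P' = (I − K·H)·P̄ = [289/65 -36/13; -36/13 28/13]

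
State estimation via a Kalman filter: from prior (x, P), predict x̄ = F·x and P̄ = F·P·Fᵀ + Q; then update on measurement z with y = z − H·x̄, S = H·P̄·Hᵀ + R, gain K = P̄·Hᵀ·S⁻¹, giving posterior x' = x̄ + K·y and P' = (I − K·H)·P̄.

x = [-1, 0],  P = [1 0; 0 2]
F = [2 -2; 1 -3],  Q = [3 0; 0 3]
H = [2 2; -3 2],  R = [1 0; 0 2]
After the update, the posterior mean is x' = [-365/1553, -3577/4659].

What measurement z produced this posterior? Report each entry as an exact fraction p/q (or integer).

x̄ = F·x = [-2, -1]
P̄ = F·P·Fᵀ + Q = [15 14; 14 22]
S = H·P̄·Hᵀ + R = [261 -30; -30 57]
K = P̄·Hᵀ·S⁻¹ = [932/4659 -899/4659; 1388/4659 298/1553]
x' − x̄ = [2741/1553, 1082/4659] = K·y
y = (KᵀK)⁻¹·Kᵀ·(x' − x̄) = [4, -5]
z = y + H·x̄ = [4, -5] + [-6, 4] = [-2, -1]

z = [-2, -1]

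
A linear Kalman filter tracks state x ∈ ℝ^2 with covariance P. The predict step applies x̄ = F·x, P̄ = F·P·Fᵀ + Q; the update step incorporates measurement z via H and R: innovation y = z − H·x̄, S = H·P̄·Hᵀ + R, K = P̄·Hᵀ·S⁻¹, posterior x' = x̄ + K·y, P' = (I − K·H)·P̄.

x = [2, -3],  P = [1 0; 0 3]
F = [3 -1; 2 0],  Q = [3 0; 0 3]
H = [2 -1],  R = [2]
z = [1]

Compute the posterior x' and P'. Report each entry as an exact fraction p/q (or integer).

x̄ = F·x = [9, 4]
P̄ = F·P·Fᵀ + Q = [15 6; 6 7]
y = z − H·x̄ = [-13]
S = H·P̄·Hᵀ + R = [45]
K = P̄·Hᵀ·S⁻¹ = [8/15; 1/9]
x' = x̄ + K·y = [31/15, 23/9]
P' = (I − K·H)·P̄ = [11/5 10/3; 10/3 58/9]

x' = [31/15, 23/9]
P' = [11/5 10/3; 10/3 58/9]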